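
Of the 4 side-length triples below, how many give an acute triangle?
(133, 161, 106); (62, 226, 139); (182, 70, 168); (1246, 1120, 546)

1

(133,161,106): 106²+133² = 28925 > 25921 = 161² → acute
(62,226,139): 62+139 ≤ 226, not a triangle
(182,70,168): 70²+168² = 33124 = 182² → right
(1246,1120,546): 546²+1120² = 1552516 = 1246² → right
1 of the 4 is acute.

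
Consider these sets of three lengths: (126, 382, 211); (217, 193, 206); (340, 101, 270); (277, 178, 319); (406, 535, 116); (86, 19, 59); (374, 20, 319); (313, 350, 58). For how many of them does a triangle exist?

4

(126,211,382): 126+211 ≤ 382 → not valid
(193,206,217): 193+206 > 217 → valid
(101,270,340): 101+270 > 340 → valid
(178,277,319): 178+277 > 319 → valid
(116,406,535): 116+406 ≤ 535 → not valid
(19,59,86): 19+59 ≤ 86 → not valid
(20,319,374): 20+319 ≤ 374 → not valid
(58,313,350): 58+313 > 350 → valid
4 of the 8 triples form a triangle.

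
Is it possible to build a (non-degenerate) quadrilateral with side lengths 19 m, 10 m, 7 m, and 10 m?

Yes

A quadrilateral exists iff every side is shorter than the sum of the others — equivalently, the longest side is less than the sum of the rest.
Longest side 19 < 27 (sum of the remaining 3), so yes.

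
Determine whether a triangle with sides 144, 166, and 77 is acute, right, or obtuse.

Compare the square of the longest side to the sum of squares of the other two: 77² + 144² = 26665 < 27556 = 166².

obtuse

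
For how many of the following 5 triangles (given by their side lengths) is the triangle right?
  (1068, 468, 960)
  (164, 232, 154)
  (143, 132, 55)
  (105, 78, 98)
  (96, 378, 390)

3

(1068,468,960): 468²+960² = 1140624 = 1068² → right
(164,232,154): 154²+164² = 50612 < 53824 = 232² → obtuse
(143,132,55): 55²+132² = 20449 = 143² → right
(105,78,98): 78²+98² = 15688 > 11025 = 105² → acute
(96,378,390): 96²+378² = 152100 = 390² → right
3 of the 5 are right.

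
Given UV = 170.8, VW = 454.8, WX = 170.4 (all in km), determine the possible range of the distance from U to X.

113.6 ≤ UX ≤ 796.0 km

The maximum is all hops collinear in one direction: 170.8 + 454.8 + 170.4 = 796.0.
The longest hop is 454.8; the others sum to 341.2. Folding the others back against it leaves at least 454.8 − 341.2 = 113.6.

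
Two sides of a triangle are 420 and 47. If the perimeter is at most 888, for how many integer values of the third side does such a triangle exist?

Triangle inequality: 373 < x < 467. Perimeter ≤ 888 gives x ≤ 888 − 420 − 47 = 421.
So 373 < x ≤ 421; integers 374 through 421: 48 values.

48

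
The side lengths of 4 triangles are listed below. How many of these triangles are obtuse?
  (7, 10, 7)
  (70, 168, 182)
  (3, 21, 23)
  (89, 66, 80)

(7,10,7): 7²+7² = 98 < 100 = 10² → obtuse
(70,168,182): 70²+168² = 33124 = 182² → right
(3,21,23): 3²+21² = 450 < 529 = 23² → obtuse
(89,66,80): 66²+80² = 10756 > 7921 = 89² → acute
2 of the 4 are obtuse.

2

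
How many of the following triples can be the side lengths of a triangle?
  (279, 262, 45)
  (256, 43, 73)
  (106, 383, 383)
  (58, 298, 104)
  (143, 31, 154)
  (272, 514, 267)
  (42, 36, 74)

5

(45,262,279): 45+262 > 279 → valid
(43,73,256): 43+73 ≤ 256 → not valid
(106,383,383): 106+383 > 383 → valid
(58,104,298): 58+104 ≤ 298 → not valid
(31,143,154): 31+143 > 154 → valid
(267,272,514): 267+272 > 514 → valid
(36,42,74): 36+42 > 74 → valid
5 of the 7 triples form a triangle.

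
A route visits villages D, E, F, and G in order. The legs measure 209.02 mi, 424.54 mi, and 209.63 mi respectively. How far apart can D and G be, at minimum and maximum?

5.89 ≤ DG ≤ 843.19 mi

The maximum is all hops collinear in one direction: 209.02 + 424.54 + 209.63 = 843.19.
The longest hop is 424.54; the others sum to 418.65. Folding the others back against it leaves at least 424.54 − 418.65 = 5.89.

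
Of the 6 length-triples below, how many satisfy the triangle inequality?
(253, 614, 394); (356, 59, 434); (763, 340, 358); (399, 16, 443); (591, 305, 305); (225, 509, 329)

3

(253,394,614): 253+394 > 614 → valid
(59,356,434): 59+356 ≤ 434 → not valid
(340,358,763): 340+358 ≤ 763 → not valid
(16,399,443): 16+399 ≤ 443 → not valid
(305,305,591): 305+305 > 591 → valid
(225,329,509): 225+329 > 509 → valid
3 of the 6 triples form a triangle.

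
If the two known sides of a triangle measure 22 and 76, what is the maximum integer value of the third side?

The third side must be strictly less than 22 + 76 = 98.
The largest integer below 98 is 97.

97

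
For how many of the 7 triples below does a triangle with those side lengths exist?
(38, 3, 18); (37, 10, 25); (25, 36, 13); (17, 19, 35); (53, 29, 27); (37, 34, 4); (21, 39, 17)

(3,18,38): 3+18 ≤ 38 → not valid
(10,25,37): 10+25 ≤ 37 → not valid
(13,25,36): 13+25 > 36 → valid
(17,19,35): 17+19 > 35 → valid
(27,29,53): 27+29 > 53 → valid
(4,34,37): 4+34 > 37 → valid
(17,21,39): 17+21 ≤ 39 → not valid
4 of the 7 triples form a triangle.

4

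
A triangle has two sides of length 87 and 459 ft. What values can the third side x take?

372 < x < 546

By the triangle inequality, x must be less than 87 + 459 = 546 and greater than |87 − 459| = 372.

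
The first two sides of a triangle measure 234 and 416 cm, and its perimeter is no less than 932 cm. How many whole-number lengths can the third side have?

368

Triangle inequality: 182 < x < 650. Perimeter ≥ 932 gives x ≥ 932 − 234 − 416 = 282.
So 282 ≤ x < 650; integers 282 through 649: 368 values.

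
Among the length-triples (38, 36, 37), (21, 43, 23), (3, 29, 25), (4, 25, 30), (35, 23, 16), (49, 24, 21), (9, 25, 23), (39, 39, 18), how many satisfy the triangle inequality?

5

(36,37,38): 36+37 > 38 → valid
(21,23,43): 21+23 > 43 → valid
(3,25,29): 3+25 ≤ 29 → not valid
(4,25,30): 4+25 ≤ 30 → not valid
(16,23,35): 16+23 > 35 → valid
(21,24,49): 21+24 ≤ 49 → not valid
(9,23,25): 9+23 > 25 → valid
(18,39,39): 18+39 > 39 → valid
5 of the 8 triples form a triangle.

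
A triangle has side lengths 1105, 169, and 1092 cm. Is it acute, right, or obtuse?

right

Compare the square of the longest side to the sum of squares of the other two: 169² + 1092² = 1221025 = 1105².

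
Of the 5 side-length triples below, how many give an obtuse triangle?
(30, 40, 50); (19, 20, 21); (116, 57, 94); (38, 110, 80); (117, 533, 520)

(30,40,50): 30²+40² = 2500 = 50² → right
(19,20,21): 19²+20² = 761 > 441 = 21² → acute
(116,57,94): 57²+94² = 12085 < 13456 = 116² → obtuse
(38,110,80): 38²+80² = 7844 < 12100 = 110² → obtuse
(117,533,520): 117²+520² = 284089 = 533² → right
2 of the 5 are obtuse.

2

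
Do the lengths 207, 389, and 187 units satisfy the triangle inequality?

The longest side is 389, and the other two sum to 394.
Since 394 > 389, the triangle inequality holds.

Yes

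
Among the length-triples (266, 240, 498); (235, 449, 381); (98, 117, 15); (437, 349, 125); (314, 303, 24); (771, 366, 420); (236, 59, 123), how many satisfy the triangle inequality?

5

(240,266,498): 240+266 > 498 → valid
(235,381,449): 235+381 > 449 → valid
(15,98,117): 15+98 ≤ 117 → not valid
(125,349,437): 125+349 > 437 → valid
(24,303,314): 24+303 > 314 → valid
(366,420,771): 366+420 > 771 → valid
(59,123,236): 59+123 ≤ 236 → not valid
5 of the 7 triples form a triangle.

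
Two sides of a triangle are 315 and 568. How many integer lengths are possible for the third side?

629

The third side lies in the open interval (253, 883).
Integers from 254 to 882 inclusive: 882 − 254 + 1 = 629.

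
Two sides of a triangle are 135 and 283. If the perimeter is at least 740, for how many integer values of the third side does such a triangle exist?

Triangle inequality: 148 < x < 418. Perimeter ≥ 740 gives x ≥ 740 − 135 − 283 = 322.
So 322 ≤ x < 418; integers 322 through 417: 96 values.

96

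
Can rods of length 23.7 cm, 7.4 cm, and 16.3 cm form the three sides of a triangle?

The two shorter sides sum to 23.7, exactly equal to the longest side 23.7.
That gives only a degenerate (flat) triangle — the inequality must be strict.

No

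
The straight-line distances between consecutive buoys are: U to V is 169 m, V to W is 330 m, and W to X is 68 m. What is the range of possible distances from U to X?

The maximum is all hops collinear in one direction: 169 + 330 + 68 = 567.
The longest hop is 330; the others sum to 237. Folding the others back against it leaves at least 330 − 237 = 93.

93 ≤ UX ≤ 567 m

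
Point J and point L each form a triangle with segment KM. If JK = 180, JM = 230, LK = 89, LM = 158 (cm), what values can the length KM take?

From triangle JKM: |180 − 230| < KM < 180 + 230, i.e. 50 < KM < 410.
From triangle LKM: 69 < KM < 247.
Both must hold, so KM lies in the intersection.

69 < KM < 247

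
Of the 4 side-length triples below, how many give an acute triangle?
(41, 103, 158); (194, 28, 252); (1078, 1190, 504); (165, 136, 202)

(41,103,158): 41+103 ≤ 158, not a triangle
(194,28,252): 28+194 ≤ 252, not a triangle
(1078,1190,504): 504²+1078² = 1416100 = 1190² → right
(165,136,202): 136²+165² = 45721 > 40804 = 202² → acute
1 of the 4 is acute.

1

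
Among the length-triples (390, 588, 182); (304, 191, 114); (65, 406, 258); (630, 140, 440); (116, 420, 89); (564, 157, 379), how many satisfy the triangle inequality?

1

(182,390,588): 182+390 ≤ 588 → not valid
(114,191,304): 114+191 > 304 → valid
(65,258,406): 65+258 ≤ 406 → not valid
(140,440,630): 140+440 ≤ 630 → not valid
(89,116,420): 89+116 ≤ 420 → not valid
(157,379,564): 157+379 ≤ 564 → not valid
1 of the 6 triples forms a triangle.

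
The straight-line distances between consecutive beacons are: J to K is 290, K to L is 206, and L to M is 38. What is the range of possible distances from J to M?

The maximum is all hops collinear in one direction: 290 + 206 + 38 = 534.
The longest hop is 290; the others sum to 244. Folding the others back against it leaves at least 290 − 244 = 46.

46 ≤ JM ≤ 534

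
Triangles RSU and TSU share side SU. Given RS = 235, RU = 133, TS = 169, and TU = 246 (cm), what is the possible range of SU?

From triangle RSU: |235 − 133| < SU < 235 + 133, i.e. 102 < SU < 368.
From triangle TSU: 77 < SU < 415.
Both must hold, so SU lies in the intersection.

102 < SU < 368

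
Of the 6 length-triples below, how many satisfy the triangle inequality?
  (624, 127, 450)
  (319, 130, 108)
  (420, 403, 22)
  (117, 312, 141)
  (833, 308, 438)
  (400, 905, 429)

(127,450,624): 127+450 ≤ 624 → not valid
(108,130,319): 108+130 ≤ 319 → not valid
(22,403,420): 22+403 > 420 → valid
(117,141,312): 117+141 ≤ 312 → not valid
(308,438,833): 308+438 ≤ 833 → not valid
(400,429,905): 400+429 ≤ 905 → not valid
1 of the 6 triples forms a triangle.

1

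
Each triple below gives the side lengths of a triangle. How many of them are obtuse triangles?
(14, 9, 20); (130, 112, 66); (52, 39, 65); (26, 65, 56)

(14,9,20): 9²+14² = 277 < 400 = 20² → obtuse
(130,112,66): 66²+112² = 16900 = 130² → right
(52,39,65): 39²+52² = 4225 = 65² → right
(26,65,56): 26²+56² = 3812 < 4225 = 65² → obtuse
2 of the 4 are obtuse.

2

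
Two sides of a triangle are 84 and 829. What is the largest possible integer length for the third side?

The third side must be strictly less than 84 + 829 = 913.
The largest integer below 913 is 912.

912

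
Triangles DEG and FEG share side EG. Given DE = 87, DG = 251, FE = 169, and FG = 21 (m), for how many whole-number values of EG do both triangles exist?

From triangle DEG: 164 < EG < 338.
From triangle FEG: 148 < EG < 190.
Intersection: 164 < EG < 190, so integers 165 through 189: 25 values.

25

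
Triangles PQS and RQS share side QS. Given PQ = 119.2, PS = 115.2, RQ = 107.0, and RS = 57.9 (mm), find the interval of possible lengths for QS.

49.1 < QS < 164.9

From triangle PQS: |119.2 − 115.2| < QS < 119.2 + 115.2, i.e. 4.0 < QS < 234.4.
From triangle RQS: 49.1 < QS < 164.9.
Both must hold, so QS lies in the intersection.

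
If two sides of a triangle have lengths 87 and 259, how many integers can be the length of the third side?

The third side lies in the open interval (172, 346).
Integers from 173 to 345 inclusive: 345 − 173 + 1 = 173.

173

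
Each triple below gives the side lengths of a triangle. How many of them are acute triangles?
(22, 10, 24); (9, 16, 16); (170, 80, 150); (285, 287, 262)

3

(22,10,24): 10²+22² = 584 > 576 = 24² → acute
(9,16,16): 9²+16² = 337 > 256 = 16² → acute
(170,80,150): 80²+150² = 28900 = 170² → right
(285,287,262): 262²+285² = 149869 > 82369 = 287² → acute
3 of the 4 are acute.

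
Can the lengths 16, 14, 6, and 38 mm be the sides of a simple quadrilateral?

For a quadrilateral, each side must be shorter than the sum of the others.
Here the longest side is 38, but the remaining 3 sides sum to only 36.

No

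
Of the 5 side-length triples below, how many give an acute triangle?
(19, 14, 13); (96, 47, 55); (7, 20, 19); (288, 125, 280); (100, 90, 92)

(19,14,13): 13²+14² = 365 > 361 = 19² → acute
(96,47,55): 47²+55² = 5234 < 9216 = 96² → obtuse
(7,20,19): 7²+19² = 410 > 400 = 20² → acute
(288,125,280): 125²+280² = 94025 > 82944 = 288² → acute
(100,90,92): 90²+92² = 16564 > 10000 = 100² → acute
4 of the 5 are acute.

4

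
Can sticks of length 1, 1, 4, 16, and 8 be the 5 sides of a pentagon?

No

For a pentagon, each side must be shorter than the sum of the others.
Here the longest side is 16, but the remaining 4 sides sum to only 14.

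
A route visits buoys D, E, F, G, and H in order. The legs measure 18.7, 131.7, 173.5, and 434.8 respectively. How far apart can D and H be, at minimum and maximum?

110.9 ≤ DH ≤ 758.7

The maximum is all hops collinear in one direction: 18.7 + 131.7 + 173.5 + 434.8 = 758.7.
The longest hop is 434.8; the others sum to 323.9. Folding the others back against it leaves at least 434.8 − 323.9 = 110.9.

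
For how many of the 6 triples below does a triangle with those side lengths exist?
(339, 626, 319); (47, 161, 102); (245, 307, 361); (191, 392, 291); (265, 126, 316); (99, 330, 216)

(319,339,626): 319+339 > 626 → valid
(47,102,161): 47+102 ≤ 161 → not valid
(245,307,361): 245+307 > 361 → valid
(191,291,392): 191+291 > 392 → valid
(126,265,316): 126+265 > 316 → valid
(99,216,330): 99+216 ≤ 330 → not valid
4 of the 6 triples form a triangle.

4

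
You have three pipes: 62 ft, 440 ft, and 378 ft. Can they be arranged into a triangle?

The two shorter sides sum to 440, exactly equal to the longest side 440.
That gives only a degenerate (flat) triangle — the inequality must be strict.

No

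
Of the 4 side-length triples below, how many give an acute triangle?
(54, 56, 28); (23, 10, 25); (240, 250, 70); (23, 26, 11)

(54,56,28): 28²+54² = 3700 > 3136 = 56² → acute
(23,10,25): 10²+23² = 629 > 625 = 25² → acute
(240,250,70): 70²+240² = 62500 = 250² → right
(23,26,11): 11²+23² = 650 < 676 = 26² → obtuse
2 of the 4 are acute.

2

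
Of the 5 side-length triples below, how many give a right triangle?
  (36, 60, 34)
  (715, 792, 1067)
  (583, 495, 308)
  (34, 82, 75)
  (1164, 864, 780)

(36,60,34): 34²+36² = 2452 < 3600 = 60² → obtuse
(715,792,1067): 715²+792² = 1138489 = 1067² → right
(583,495,308): 308²+495² = 339889 = 583² → right
(34,82,75): 34²+75² = 6781 > 6724 = 82² → acute
(1164,864,780): 780²+864² = 1354896 = 1164² → right
3 of the 5 are right.

3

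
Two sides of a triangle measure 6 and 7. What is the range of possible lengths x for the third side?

By the triangle inequality, x must be less than 6 + 7 = 13 and greater than |6 − 7| = 1.

1 < x < 13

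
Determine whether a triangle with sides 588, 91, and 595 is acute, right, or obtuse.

right

Compare the square of the longest side to the sum of squares of the other two: 91² + 588² = 354025 = 595².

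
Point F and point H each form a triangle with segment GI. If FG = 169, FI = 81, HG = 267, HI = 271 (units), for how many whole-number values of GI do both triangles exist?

161

From triangle FGI: 88 < GI < 250.
From triangle HGI: 4 < GI < 538.
Intersection: 88 < GI < 250, so integers 89 through 249: 161 values.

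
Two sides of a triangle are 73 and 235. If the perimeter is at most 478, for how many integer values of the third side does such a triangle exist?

8

Triangle inequality: 162 < x < 308. Perimeter ≤ 478 gives x ≤ 478 − 73 − 235 = 170.
So 162 < x ≤ 170; integers 163 through 170: 8 values.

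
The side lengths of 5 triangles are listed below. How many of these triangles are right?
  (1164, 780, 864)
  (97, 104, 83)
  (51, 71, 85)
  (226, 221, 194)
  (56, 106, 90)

(1164,780,864): 780²+864² = 1354896 = 1164² → right
(97,104,83): 83²+97² = 16298 > 10816 = 104² → acute
(51,71,85): 51²+71² = 7642 > 7225 = 85² → acute
(226,221,194): 194²+221² = 86477 > 51076 = 226² → acute
(56,106,90): 56²+90² = 11236 = 106² → right
2 of the 5 are right.

2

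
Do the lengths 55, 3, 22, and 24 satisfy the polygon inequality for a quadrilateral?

No

For a quadrilateral, each side must be shorter than the sum of the others.
Here the longest side is 55, but the remaining 3 sides sum to only 49.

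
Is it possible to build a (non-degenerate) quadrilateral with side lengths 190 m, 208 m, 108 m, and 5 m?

Yes

A quadrilateral exists iff every side is shorter than the sum of the others — equivalently, the longest side is less than the sum of the rest.
Longest side 208 < 303 (sum of the remaining 3), so yes.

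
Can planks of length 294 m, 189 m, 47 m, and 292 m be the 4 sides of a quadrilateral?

A quadrilateral exists iff every side is shorter than the sum of the others — equivalently, the longest side is less than the sum of the rest.
Longest side 294 < 528 (sum of the remaining 3), so yes.

Yes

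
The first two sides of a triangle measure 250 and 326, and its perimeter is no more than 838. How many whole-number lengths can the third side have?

186

Triangle inequality: 76 < x < 576. Perimeter ≤ 838 gives x ≤ 838 − 250 − 326 = 262.
So 76 < x ≤ 262; integers 77 through 262: 186 values.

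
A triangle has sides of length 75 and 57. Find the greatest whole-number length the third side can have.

The third side must be strictly less than 75 + 57 = 132.
The largest integer below 132 is 131.

131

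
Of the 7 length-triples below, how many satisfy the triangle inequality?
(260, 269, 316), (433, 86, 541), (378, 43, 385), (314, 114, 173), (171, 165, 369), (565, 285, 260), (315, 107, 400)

(260,269,316): 260+269 > 316 → valid
(86,433,541): 86+433 ≤ 541 → not valid
(43,378,385): 43+378 > 385 → valid
(114,173,314): 114+173 ≤ 314 → not valid
(165,171,369): 165+171 ≤ 369 → not valid
(260,285,565): 260+285 ≤ 565 → not valid
(107,315,400): 107+315 > 400 → valid
3 of the 7 triples form a triangle.

3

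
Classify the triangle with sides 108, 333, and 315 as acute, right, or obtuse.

Compare the square of the longest side to the sum of squares of the other two: 108² + 315² = 110889 = 333².

right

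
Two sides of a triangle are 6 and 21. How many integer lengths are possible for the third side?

11

The third side lies in the open interval (15, 27).
Integers from 16 to 26 inclusive: 26 − 16 + 1 = 11.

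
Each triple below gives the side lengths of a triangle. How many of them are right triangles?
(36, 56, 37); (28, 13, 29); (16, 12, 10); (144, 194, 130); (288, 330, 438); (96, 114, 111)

2

(36,56,37): 36²+37² = 2665 < 3136 = 56² → obtuse
(28,13,29): 13²+28² = 953 > 841 = 29² → acute
(16,12,10): 10²+12² = 244 < 256 = 16² → obtuse
(144,194,130): 130²+144² = 37636 = 194² → right
(288,330,438): 288²+330² = 191844 = 438² → right
(96,114,111): 96²+111² = 21537 > 12996 = 114² → acute
2 of the 6 are right.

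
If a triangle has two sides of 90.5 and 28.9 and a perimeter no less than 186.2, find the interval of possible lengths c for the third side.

Triangle inequality alone gives 61.6 < c < 119.4.
The perimeter condition gives c ≥ 186.2 − 90.5 − 28.9 = 66.8.
Intersecting the two: 66.8 ≤ c < 119.4.

66.8 ≤ c < 119.4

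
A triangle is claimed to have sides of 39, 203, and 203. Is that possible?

Yes

The longest side is 203, and the other two sum to 242.
Since 242 > 203, the triangle inequality holds.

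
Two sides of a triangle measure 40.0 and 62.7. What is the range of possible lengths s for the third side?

22.7 < s < 102.7

By the triangle inequality, s must be less than 40.0 + 62.7 = 102.7 and greater than |40.0 − 62.7| = 22.7.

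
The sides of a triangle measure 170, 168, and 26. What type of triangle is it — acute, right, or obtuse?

right

Compare the square of the longest side to the sum of squares of the other two: 26² + 168² = 28900 = 170².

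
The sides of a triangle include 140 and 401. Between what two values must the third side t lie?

By the triangle inequality, t must be less than 140 + 401 = 541 and greater than |140 − 401| = 261.

261 < t < 541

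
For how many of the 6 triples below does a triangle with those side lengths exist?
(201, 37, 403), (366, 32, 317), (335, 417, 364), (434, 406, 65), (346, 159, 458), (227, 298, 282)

(37,201,403): 37+201 ≤ 403 → not valid
(32,317,366): 32+317 ≤ 366 → not valid
(335,364,417): 335+364 > 417 → valid
(65,406,434): 65+406 > 434 → valid
(159,346,458): 159+346 > 458 → valid
(227,282,298): 227+282 > 298 → valid
4 of the 6 triples form a triangle.

4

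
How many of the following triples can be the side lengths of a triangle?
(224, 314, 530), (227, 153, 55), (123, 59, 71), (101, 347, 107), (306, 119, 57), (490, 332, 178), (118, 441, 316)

3

(224,314,530): 224+314 > 530 → valid
(55,153,227): 55+153 ≤ 227 → not valid
(59,71,123): 59+71 > 123 → valid
(101,107,347): 101+107 ≤ 347 → not valid
(57,119,306): 57+119 ≤ 306 → not valid
(178,332,490): 178+332 > 490 → valid
(118,316,441): 118+316 ≤ 441 → not valid
3 of the 7 triples form a triangle.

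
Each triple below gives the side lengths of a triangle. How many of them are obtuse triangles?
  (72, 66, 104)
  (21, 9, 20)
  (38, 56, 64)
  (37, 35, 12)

1

(72,66,104): 66²+72² = 9540 < 10816 = 104² → obtuse
(21,9,20): 9²+20² = 481 > 441 = 21² → acute
(38,56,64): 38²+56² = 4580 > 4096 = 64² → acute
(37,35,12): 12²+35² = 1369 = 37² → right
1 of the 4 is obtuse.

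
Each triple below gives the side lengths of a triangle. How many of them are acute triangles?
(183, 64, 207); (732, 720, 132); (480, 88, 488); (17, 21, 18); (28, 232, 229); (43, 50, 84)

1

(183,64,207): 64²+183² = 37585 < 42849 = 207² → obtuse
(732,720,132): 132²+720² = 535824 = 732² → right
(480,88,488): 88²+480² = 238144 = 488² → right
(17,21,18): 17²+18² = 613 > 441 = 21² → acute
(28,232,229): 28²+229² = 53225 < 53824 = 232² → obtuse
(43,50,84): 43²+50² = 4349 < 7056 = 84² → obtuse
1 of the 6 is acute.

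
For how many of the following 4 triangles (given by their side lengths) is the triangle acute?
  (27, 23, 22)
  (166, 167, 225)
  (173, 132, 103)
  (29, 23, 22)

3

(27,23,22): 22²+23² = 1013 > 729 = 27² → acute
(166,167,225): 166²+167² = 55445 > 50625 = 225² → acute
(173,132,103): 103²+132² = 28033 < 29929 = 173² → obtuse
(29,23,22): 22²+23² = 1013 > 841 = 29² → acute
3 of the 4 are acute.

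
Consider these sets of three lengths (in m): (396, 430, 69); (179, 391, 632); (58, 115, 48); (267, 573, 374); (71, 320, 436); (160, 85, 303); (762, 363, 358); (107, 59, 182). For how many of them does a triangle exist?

(69,396,430): 69+396 > 430 → valid
(179,391,632): 179+391 ≤ 632 → not valid
(48,58,115): 48+58 ≤ 115 → not valid
(267,374,573): 267+374 > 573 → valid
(71,320,436): 71+320 ≤ 436 → not valid
(85,160,303): 85+160 ≤ 303 → not valid
(358,363,762): 358+363 ≤ 762 → not valid
(59,107,182): 59+107 ≤ 182 → not valid
2 of the 8 triples form a triangle.

2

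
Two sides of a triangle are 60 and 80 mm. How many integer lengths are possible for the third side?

119

The third side lies in the open interval (20, 140).
Integers from 21 to 139 inclusive: 139 − 21 + 1 = 119.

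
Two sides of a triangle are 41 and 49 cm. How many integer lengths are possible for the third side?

The third side lies in the open interval (8, 90).
Integers from 9 to 89 inclusive: 89 − 9 + 1 = 81.

81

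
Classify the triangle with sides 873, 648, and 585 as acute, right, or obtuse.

Compare the square of the longest side to the sum of squares of the other two: 585² + 648² = 762129 = 873².

right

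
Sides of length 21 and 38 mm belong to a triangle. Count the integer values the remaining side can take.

41

The third side lies in the open interval (17, 59).
Integers from 18 to 58 inclusive: 58 − 18 + 1 = 41.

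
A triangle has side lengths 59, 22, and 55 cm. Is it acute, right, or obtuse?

Compare the square of the longest side to the sum of squares of the other two: 22² + 55² = 3509 > 3481 = 59².

acute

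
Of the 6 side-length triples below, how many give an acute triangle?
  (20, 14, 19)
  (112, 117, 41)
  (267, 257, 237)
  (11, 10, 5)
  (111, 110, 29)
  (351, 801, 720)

5

(20,14,19): 14²+19² = 557 > 400 = 20² → acute
(112,117,41): 41²+112² = 14225 > 13689 = 117² → acute
(267,257,237): 237²+257² = 122218 > 71289 = 267² → acute
(11,10,5): 5²+10² = 125 > 121 = 11² → acute
(111,110,29): 29²+110² = 12941 > 12321 = 111² → acute
(351,801,720): 351²+720² = 641601 = 801² → right
5 of the 6 are acute.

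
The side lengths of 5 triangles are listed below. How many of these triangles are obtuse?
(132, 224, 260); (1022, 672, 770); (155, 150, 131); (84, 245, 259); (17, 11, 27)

(132,224,260): 132²+224² = 67600 = 260² → right
(1022,672,770): 672²+770² = 1044484 = 1022² → right
(155,150,131): 131²+150² = 39661 > 24025 = 155² → acute
(84,245,259): 84²+245² = 67081 = 259² → right
(17,11,27): 11²+17² = 410 < 729 = 27² → obtuse
1 of the 5 is obtuse.

1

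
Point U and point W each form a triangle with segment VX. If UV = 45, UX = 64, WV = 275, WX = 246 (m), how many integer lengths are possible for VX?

From triangle UVX: 19 < VX < 109.
From triangle WVX: 29 < VX < 521.
Intersection: 29 < VX < 109, so integers 30 through 108: 79 values.

79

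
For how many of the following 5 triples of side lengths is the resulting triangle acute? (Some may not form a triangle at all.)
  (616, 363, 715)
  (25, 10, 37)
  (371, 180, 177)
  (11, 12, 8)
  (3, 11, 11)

2

(616,363,715): 363²+616² = 511225 = 715² → right
(25,10,37): 10+25 ≤ 37, not a triangle
(371,180,177): 177+180 ≤ 371, not a triangle
(11,12,8): 8²+11² = 185 > 144 = 12² → acute
(3,11,11): 3²+11² = 130 > 121 = 11² → acute
2 of the 5 are acute.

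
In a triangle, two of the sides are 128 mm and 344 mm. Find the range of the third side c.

216 < c < 472 (mm)

By the triangle inequality, c must be less than 128 + 344 = 472 and greater than |128 − 344| = 216.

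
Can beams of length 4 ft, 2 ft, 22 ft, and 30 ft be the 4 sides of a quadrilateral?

For a quadrilateral, each side must be shorter than the sum of the others.
Here the longest side is 30, but the remaining 3 sides sum to only 28.

No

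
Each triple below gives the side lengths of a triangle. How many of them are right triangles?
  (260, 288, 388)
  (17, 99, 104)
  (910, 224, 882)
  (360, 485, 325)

(260,288,388): 260²+288² = 150544 = 388² → right
(17,99,104): 17²+99² = 10090 < 10816 = 104² → obtuse
(910,224,882): 224²+882² = 828100 = 910² → right
(360,485,325): 325²+360² = 235225 = 485² → right
3 of the 4 are right.

3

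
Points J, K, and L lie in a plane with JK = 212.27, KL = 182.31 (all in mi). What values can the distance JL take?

29.96 ≤ JL ≤ 394.58 mi

By the triangle inequality, |212.27 − 182.31| ≤ JL ≤ 212.27 + 182.31.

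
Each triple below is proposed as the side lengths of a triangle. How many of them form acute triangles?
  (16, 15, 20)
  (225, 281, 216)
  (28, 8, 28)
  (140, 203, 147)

(16,15,20): 15²+16² = 481 > 400 = 20² → acute
(225,281,216): 216²+225² = 97281 > 78961 = 281² → acute
(28,8,28): 8²+28² = 848 > 784 = 28² → acute
(140,203,147): 140²+147² = 41209 = 203² → right
3 of the 4 are acute.

3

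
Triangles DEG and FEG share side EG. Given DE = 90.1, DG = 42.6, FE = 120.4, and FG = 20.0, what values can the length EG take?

100.4 < EG < 132.7

From triangle DEG: |90.1 − 42.6| < EG < 90.1 + 42.6, i.e. 47.5 < EG < 132.7.
From triangle FEG: 100.4 < EG < 140.4.
Both must hold, so EG lies in the intersection.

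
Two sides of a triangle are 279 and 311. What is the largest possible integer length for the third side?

589

The third side must be strictly less than 279 + 311 = 590.
The largest integer below 590 is 589.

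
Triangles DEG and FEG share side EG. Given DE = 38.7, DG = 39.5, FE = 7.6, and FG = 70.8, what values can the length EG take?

From triangle DEG: |38.7 − 39.5| < EG < 38.7 + 39.5, i.e. 0.8 < EG < 78.2.
From triangle FEG: 63.2 < EG < 78.4.
Both must hold, so EG lies in the intersection.

63.2 < EG < 78.2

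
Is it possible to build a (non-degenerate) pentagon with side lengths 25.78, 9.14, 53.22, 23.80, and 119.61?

No

For a pentagon, each side must be shorter than the sum of the others.
Here the longest side is 119.61, but the remaining 4 sides sum to only 111.94.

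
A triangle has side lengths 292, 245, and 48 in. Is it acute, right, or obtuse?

Compare the square of the longest side to the sum of squares of the other two: 48² + 245² = 62329 < 85264 = 292².

obtuse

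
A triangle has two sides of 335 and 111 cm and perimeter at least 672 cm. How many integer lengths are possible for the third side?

220

Triangle inequality: 224 < x < 446. Perimeter ≥ 672 gives x ≥ 672 − 335 − 111 = 226.
So 226 ≤ x < 446; integers 226 through 445: 220 values.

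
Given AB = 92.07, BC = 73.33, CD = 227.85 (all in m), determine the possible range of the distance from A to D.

62.45 ≤ AD ≤ 393.25 m

The maximum is all hops collinear in one direction: 92.07 + 73.33 + 227.85 = 393.25.
The longest hop is 227.85; the others sum to 165.40. Folding the others back against it leaves at least 227.85 − 165.40 = 62.45.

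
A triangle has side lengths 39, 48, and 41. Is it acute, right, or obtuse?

acute

Compare the square of the longest side to the sum of squares of the other two: 39² + 41² = 3202 > 2304 = 48².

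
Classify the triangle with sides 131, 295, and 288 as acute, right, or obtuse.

Compare the square of the longest side to the sum of squares of the other two: 131² + 288² = 100105 > 87025 = 295².

acute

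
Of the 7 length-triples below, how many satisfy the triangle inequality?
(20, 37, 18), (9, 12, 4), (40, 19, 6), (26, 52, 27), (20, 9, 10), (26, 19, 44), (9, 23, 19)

(18,20,37): 18+20 > 37 → valid
(4,9,12): 4+9 > 12 → valid
(6,19,40): 6+19 ≤ 40 → not valid
(26,27,52): 26+27 > 52 → valid
(9,10,20): 9+10 ≤ 20 → not valid
(19,26,44): 19+26 > 44 → valid
(9,19,23): 9+19 > 23 → valid
5 of the 7 triples form a triangle.

5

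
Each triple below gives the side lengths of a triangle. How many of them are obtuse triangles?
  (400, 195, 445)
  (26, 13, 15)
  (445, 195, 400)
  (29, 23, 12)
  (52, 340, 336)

2

(400,195,445): 195²+400² = 198025 = 445² → right
(26,13,15): 13²+15² = 394 < 676 = 26² → obtuse
(445,195,400): 195²+400² = 198025 = 445² → right
(29,23,12): 12²+23² = 673 < 841 = 29² → obtuse
(52,340,336): 52²+336² = 115600 = 340² → right
2 of the 5 are obtuse.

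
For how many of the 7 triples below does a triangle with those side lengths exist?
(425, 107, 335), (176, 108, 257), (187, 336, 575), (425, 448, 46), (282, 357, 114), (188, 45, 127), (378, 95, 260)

(107,335,425): 107+335 > 425 → valid
(108,176,257): 108+176 > 257 → valid
(187,336,575): 187+336 ≤ 575 → not valid
(46,425,448): 46+425 > 448 → valid
(114,282,357): 114+282 > 357 → valid
(45,127,188): 45+127 ≤ 188 → not valid
(95,260,378): 95+260 ≤ 378 → not valid
4 of the 7 triples form a triangle.

4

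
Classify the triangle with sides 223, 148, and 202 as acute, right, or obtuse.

Compare the square of the longest side to the sum of squares of the other two: 148² + 202² = 62708 > 49729 = 223².

acute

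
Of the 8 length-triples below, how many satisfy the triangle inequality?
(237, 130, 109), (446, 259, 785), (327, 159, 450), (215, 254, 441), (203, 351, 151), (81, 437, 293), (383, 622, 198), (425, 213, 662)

(109,130,237): 109+130 > 237 → valid
(259,446,785): 259+446 ≤ 785 → not valid
(159,327,450): 159+327 > 450 → valid
(215,254,441): 215+254 > 441 → valid
(151,203,351): 151+203 > 351 → valid
(81,293,437): 81+293 ≤ 437 → not valid
(198,383,622): 198+383 ≤ 622 → not valid
(213,425,662): 213+425 ≤ 662 → not valid
4 of the 8 triples form a triangle.

4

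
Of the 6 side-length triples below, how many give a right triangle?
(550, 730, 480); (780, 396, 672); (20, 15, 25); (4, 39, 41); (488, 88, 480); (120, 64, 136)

5

(550,730,480): 480²+550² = 532900 = 730² → right
(780,396,672): 396²+672² = 608400 = 780² → right
(20,15,25): 15²+20² = 625 = 25² → right
(4,39,41): 4²+39² = 1537 < 1681 = 41² → obtuse
(488,88,480): 88²+480² = 238144 = 488² → right
(120,64,136): 64²+120² = 18496 = 136² → right
5 of the 6 are right.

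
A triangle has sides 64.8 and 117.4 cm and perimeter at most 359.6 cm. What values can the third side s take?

52.6 < s ≤ 177.4 cm

Triangle inequality alone gives 52.6 < s < 182.2.
The perimeter condition gives s ≤ 359.6 − 64.8 − 117.4 = 177.4.
Intersecting the two: 52.6 < s ≤ 177.4.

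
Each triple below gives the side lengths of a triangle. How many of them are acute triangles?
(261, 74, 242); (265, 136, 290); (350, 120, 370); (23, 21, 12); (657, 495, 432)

2

(261,74,242): 74²+242² = 64040 < 68121 = 261² → obtuse
(265,136,290): 136²+265² = 88721 > 84100 = 290² → acute
(350,120,370): 120²+350² = 136900 = 370² → right
(23,21,12): 12²+21² = 585 > 529 = 23² → acute
(657,495,432): 432²+495² = 431649 = 657² → right
2 of the 5 are acute.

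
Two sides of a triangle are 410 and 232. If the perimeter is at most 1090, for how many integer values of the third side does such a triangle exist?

270

Triangle inequality: 178 < x < 642. Perimeter ≤ 1090 gives x ≤ 1090 − 410 − 232 = 448.
So 178 < x ≤ 448; integers 179 through 448: 270 values.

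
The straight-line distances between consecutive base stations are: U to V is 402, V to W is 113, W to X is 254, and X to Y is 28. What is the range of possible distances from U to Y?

The maximum is all hops collinear in one direction: 402 + 113 + 254 + 28 = 797.
The longest hop is 402; the others sum to 395. Folding the others back against it leaves at least 402 − 395 = 7.

7 ≤ UY ≤ 797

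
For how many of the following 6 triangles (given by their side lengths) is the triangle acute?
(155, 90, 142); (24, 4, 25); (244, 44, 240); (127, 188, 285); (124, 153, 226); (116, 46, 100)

1

(155,90,142): 90²+142² = 28264 > 24025 = 155² → acute
(24,4,25): 4²+24² = 592 < 625 = 25² → obtuse
(244,44,240): 44²+240² = 59536 = 244² → right
(127,188,285): 127²+188² = 51473 < 81225 = 285² → obtuse
(124,153,226): 124²+153² = 38785 < 51076 = 226² → obtuse
(116,46,100): 46²+100² = 12116 < 13456 = 116² → obtuse
1 of the 6 is acute.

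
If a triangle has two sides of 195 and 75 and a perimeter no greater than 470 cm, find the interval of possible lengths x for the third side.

120 < x ≤ 200 cm

Triangle inequality alone gives 120 < x < 270.
The perimeter condition gives x ≤ 470 − 195 − 75 = 200.
Intersecting the two: 120 < x ≤ 200.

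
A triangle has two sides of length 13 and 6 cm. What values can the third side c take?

7 < c < 19

By the triangle inequality, c must be less than 13 + 6 = 19 and greater than |13 − 6| = 7.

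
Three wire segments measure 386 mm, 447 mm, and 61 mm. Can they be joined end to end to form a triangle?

No

The two shorter sides sum to 447, exactly equal to the longest side 447.
That gives only a degenerate (flat) triangle — the inequality must be strict.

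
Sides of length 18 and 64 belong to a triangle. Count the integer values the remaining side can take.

35

The third side lies in the open interval (46, 82).
Integers from 47 to 81 inclusive: 81 − 47 + 1 = 35.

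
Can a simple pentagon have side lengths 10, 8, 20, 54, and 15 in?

For a pentagon, each side must be shorter than the sum of the others.
Here the longest side is 54, but the remaining 4 sides sum to only 53.

No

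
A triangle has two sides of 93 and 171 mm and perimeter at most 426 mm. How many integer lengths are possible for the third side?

Triangle inequality: 78 < x < 264. Perimeter ≤ 426 gives x ≤ 426 − 93 − 171 = 162.
So 78 < x ≤ 162; integers 79 through 162: 84 values.

84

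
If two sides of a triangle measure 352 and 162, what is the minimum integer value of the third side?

The third side must be strictly greater than |352 − 162| = 190.
The smallest integer above 190 is 191.

191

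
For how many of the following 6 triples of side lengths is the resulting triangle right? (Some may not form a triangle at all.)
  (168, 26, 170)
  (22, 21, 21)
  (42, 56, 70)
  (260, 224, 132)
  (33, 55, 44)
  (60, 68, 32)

(168,26,170): 26²+168² = 28900 = 170² → right
(22,21,21): 21²+21² = 882 > 484 = 22² → acute
(42,56,70): 42²+56² = 4900 = 70² → right
(260,224,132): 132²+224² = 67600 = 260² → right
(33,55,44): 33²+44² = 3025 = 55² → right
(60,68,32): 32²+60² = 4624 = 68² → right
5 of the 6 are right.

5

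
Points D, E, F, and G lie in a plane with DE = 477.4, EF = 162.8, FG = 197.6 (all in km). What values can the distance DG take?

The maximum is all hops collinear in one direction: 477.4 + 162.8 + 197.6 = 837.8.
The longest hop is 477.4; the others sum to 360.4. Folding the others back against it leaves at least 477.4 − 360.4 = 117.0.

117.0 ≤ DG ≤ 837.8 km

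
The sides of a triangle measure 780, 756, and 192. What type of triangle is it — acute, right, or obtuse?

Compare the square of the longest side to the sum of squares of the other two: 192² + 756² = 608400 = 780².

right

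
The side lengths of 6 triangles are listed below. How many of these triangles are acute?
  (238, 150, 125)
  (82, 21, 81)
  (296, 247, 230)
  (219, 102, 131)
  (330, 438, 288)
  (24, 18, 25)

(238,150,125): 125²+150² = 38125 < 56644 = 238² → obtuse
(82,21,81): 21²+81² = 7002 > 6724 = 82² → acute
(296,247,230): 230²+247² = 113909 > 87616 = 296² → acute
(219,102,131): 102²+131² = 27565 < 47961 = 219² → obtuse
(330,438,288): 288²+330² = 191844 = 438² → right
(24,18,25): 18²+24² = 900 > 625 = 25² → acute
3 of the 6 are acute.

3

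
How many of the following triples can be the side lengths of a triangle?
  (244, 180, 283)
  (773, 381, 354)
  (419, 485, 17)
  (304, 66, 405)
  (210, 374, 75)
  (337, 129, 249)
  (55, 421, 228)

(180,244,283): 180+244 > 283 → valid
(354,381,773): 354+381 ≤ 773 → not valid
(17,419,485): 17+419 ≤ 485 → not valid
(66,304,405): 66+304 ≤ 405 → not valid
(75,210,374): 75+210 ≤ 374 → not valid
(129,249,337): 129+249 > 337 → valid
(55,228,421): 55+228 ≤ 421 → not valid
2 of the 7 triples form a triangle.

2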